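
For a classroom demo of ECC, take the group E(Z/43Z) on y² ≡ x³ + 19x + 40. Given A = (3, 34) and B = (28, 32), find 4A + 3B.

First 4A:
Double-and-add on 4 = (100)₂. Start with A = (3, 34) for the leading 1-bit.
double: tangent at (3, 34): λ = (3·3² + 19)/(2·34) ≡ 3/25. 25⁻¹ ≡ 31 (mod 43), so λ ≡ 3·31 ≡ 7.
  x = λ² - 3 - 3 = 49 - 6 ≡ 0; y = λ·(3 - 0) - 34 ≡ 30. → (0, 30)
double: tangent at (0, 30): λ = (3·0² + 19)/(2·30) ≡ 19/17. 17⁻¹ ≡ 38 (mod 43) since 17·38 = 646 ≡ 1, so λ ≡ 19·38 ≡ 34.
  x = λ² - 0 - 0 = 1156 - 0 ≡ 38; y = λ·(0 - 38) - 30 ≡ 11. → (38, 11)
4A = (38, 11).
Next 3B:
Repeated addition: build up to 3B.
2B: tangent at (28, 32): λ = (3·28² + 19)/(2·32) ≡ 6/21. 21⁻¹ ≡ 41 (mod 43), so λ ≡ 6·41 ≡ 31.
  x = λ² - 28 - 28 = 961 - 56 ≡ 2; y = λ·(28 - 2) - 32 ≡ 0. → (2, 0)
3B: (2, 0) + (28, 32). λ = (32 - 0)/(28 - 2) ≡ 32/26 mod 43. 26⁻¹ ≡ 5 (mod 43), so λ ≡ 31.
  x = λ² - 2 - 28 = 961 - 30 ≡ 28; y = λ·(2 - 28) - 0 ≡ 11. → (28, 11)
3B = (28, 11).
Finally 4A + 3B:
(38, 11) + (28, 11). λ = (11 - 11)/(28 - 38) ≡ 0/33 mod 43. 33⁻¹ ≡ 30 (mod 43) since 33·30 = 990 ≡ 1, so λ ≡ 0.
  x = λ² - 38 - 28 = 0 - 66 ≡ 20; y = λ·(38 - 20) - 11 ≡ 32. → (20, 32)

(20, 32)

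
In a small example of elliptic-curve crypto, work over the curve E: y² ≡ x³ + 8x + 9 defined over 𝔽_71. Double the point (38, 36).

tangent at (38, 36): λ = (3·38² + 8)/(2·36) ≡ 9/1. 1⁻¹ ≡ 1 (mod 71) since 1·1 = 1 ≡ 1, so λ ≡ 9·1 ≡ 9.
  x = λ² - 38 - 38 = 81 - 76 ≡ 5; y = λ·(38 - 5) - 36 ≡ 48. → (5, 48)

(5, 48)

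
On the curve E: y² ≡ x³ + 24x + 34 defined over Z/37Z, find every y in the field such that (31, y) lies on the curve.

9, 28

x³ + 24x + 34 = 30569 ≡ 7 (mod 37).
Square roots of 7 mod 37: 9 and 28 (since 9² = 81 ≡ 7).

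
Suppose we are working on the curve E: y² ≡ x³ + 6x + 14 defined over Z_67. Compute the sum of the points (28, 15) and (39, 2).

(28, 15) + (39, 2). λ = (2 - 15)/(39 - 28) ≡ 54/11 mod 67. 11⁻¹ ≡ 61 (mod 67) since 11·61 = 671 ≡ 1, so λ ≡ 11.
  x = λ² - 28 - 39 = 121 - 67 ≡ 54; y = λ·(28 - 54) - 15 ≡ 34. → (54, 34)

(54, 34)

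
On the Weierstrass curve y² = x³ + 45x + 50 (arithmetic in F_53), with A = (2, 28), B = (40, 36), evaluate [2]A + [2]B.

(4, 20)

First 2A:
Repeated addition: build up to 2A.
2A: tangent at (2, 28): λ = (3·2² + 45)/(2·28) ≡ 4/3. 3⁻¹ ≡ 18 (mod 53) since 3·18 = 54 ≡ 1, so λ ≡ 4·18 ≡ 19.
  x = λ² - 2 - 2 = 361 - 4 ≡ 39; y = λ·(2 - 39) - 28 ≡ 11. → (39, 11)
2A = (39, 11).
Next 2B:
Repeated addition: build up to 2B.
2B: tangent at (40, 36): λ = (3·40² + 45)/(2·36) ≡ 22/19. 19⁻¹ ≡ 14 (mod 53), so λ ≡ 22·14 ≡ 43.
  x = λ² - 40 - 40 = 1849 - 80 ≡ 20; y = λ·(40 - 20) - 36 ≡ 29. → (20, 29)
2B = (20, 29).
Finally 2A + 2B:
(39, 11) + (20, 29). λ = (29 - 11)/(20 - 39) ≡ 18/34 mod 53. 34⁻¹ ≡ 39 (mod 53), so λ ≡ 13.
  x = λ² - 39 - 20 = 169 - 59 ≡ 4; y = λ·(39 - 4) - 11 ≡ 20. → (4, 20)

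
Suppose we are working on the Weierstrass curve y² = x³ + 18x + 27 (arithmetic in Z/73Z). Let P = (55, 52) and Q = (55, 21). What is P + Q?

O

The two points share x = 55 and their y-coordinates satisfy 52 + 21 ≡ 0 (mod 73), so they are inverses. Their sum is O.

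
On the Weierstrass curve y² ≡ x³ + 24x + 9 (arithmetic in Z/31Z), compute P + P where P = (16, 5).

tangent at (16, 5): λ = (3·16² + 24)/(2·5) ≡ 17/10. 10⁻¹ ≡ 28 (mod 31) since 10·28 = 280 ≡ 1, so λ ≡ 17·28 ≡ 11.
  x = λ² - 16 - 16 = 121 - 32 ≡ 27; y = λ·(16 - 27) - 5 ≡ 29. → (27, 29)

(27, 29)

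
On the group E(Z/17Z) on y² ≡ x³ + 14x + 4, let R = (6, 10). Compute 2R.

(6, 7)

tangent at (6, 10): λ = (3·6² + 14)/(2·10) ≡ 3/3. 3⁻¹ ≡ 6 (mod 17) since 3·6 = 18 ≡ 1, so λ ≡ 3·6 ≡ 1.
  x = λ² - 6 - 6 = 1 - 12 ≡ 6; y = λ·(6 - 6) - 10 ≡ 7. → (6, 7)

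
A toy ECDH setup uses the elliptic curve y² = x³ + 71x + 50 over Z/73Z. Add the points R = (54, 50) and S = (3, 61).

(54, 50) + (3, 61). λ = (61 - 50)/(3 - 54) ≡ 11/22 mod 73. 22⁻¹ ≡ 10 (mod 73), so λ ≡ 37.
  x = λ² - 54 - 3 = 1369 - 57 ≡ 71; y = λ·(54 - 71) - 50 ≡ 51. → (71, 51)

(71, 51)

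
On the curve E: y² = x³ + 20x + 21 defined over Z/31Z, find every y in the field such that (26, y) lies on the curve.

none

x³ + 20x + 21 = 18117 ≡ 13 (mod 31).
13 is a non-residue mod 31; no y exists.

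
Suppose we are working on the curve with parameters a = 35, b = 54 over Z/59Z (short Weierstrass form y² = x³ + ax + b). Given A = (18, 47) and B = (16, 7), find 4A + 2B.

First 4A:
Double-and-add on 4 = (100)₂. Start with A = (18, 47) for the leading 1-bit.
double: tangent at (18, 47): λ = (3·18² + 35)/(2·47) ≡ 4/35. 35⁻¹ ≡ 27 (mod 59), so λ ≡ 4·27 ≡ 49.
  x = λ² - 18 - 18 = 2401 - 36 ≡ 5; y = λ·(18 - 5) - 47 ≡ 0. → (5, 0)
double: (5, 0) + (5, 0): same x and y₁ ≡ -y₂, so the sum is 𝒪.
4A = 𝒪.
Next 2B:
Repeated addition: build up to 2B.
2B: tangent at (16, 7): λ = (3·16² + 35)/(2·7) ≡ 36/14. 14⁻¹ ≡ 38 (mod 59) since 14·38 = 532 ≡ 1, so λ ≡ 36·38 ≡ 11.
  x = λ² - 16 - 16 = 121 - 32 ≡ 30; y = λ·(16 - 30) - 7 ≡ 16. → (30, 16)
2B = (30, 16).
Finally 4A + 2B:
𝒪 + (30, 16) = (30, 16) (identity).

(30, 16)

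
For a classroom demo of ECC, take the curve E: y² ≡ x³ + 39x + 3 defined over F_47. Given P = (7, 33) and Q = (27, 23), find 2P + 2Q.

First 2P:
Repeated addition: build up to 2P.
2P: tangent at (7, 33): λ = (3·7² + 39)/(2·33) ≡ 45/19. 19⁻¹ ≡ 5 (mod 47), so λ ≡ 45·5 ≡ 37.
  x = λ² - 7 - 7 = 1369 - 14 ≡ 39; y = λ·(7 - 39) - 33 ≡ 5. → (39, 5)
2P = (39, 5).
Next 2Q:
Repeated addition: build up to 2Q.
2Q: tangent at (27, 23): λ = (3·27² + 39)/(2·23) ≡ 17/46. 46⁻¹ ≡ 46 (mod 47), so λ ≡ 17·46 ≡ 30.
  x = λ² - 27 - 27 = 900 - 54 ≡ 0; y = λ·(27 - 0) - 23 ≡ 35. → (0, 35)
2Q = (0, 35).
Finally 2P + 2Q:
(39, 5) + (0, 35). λ = (35 - 5)/(0 - 39) ≡ 30/8 mod 47. 8⁻¹ ≡ 6 (mod 47) since 8·6 = 48 ≡ 1, so λ ≡ 39.
  x = λ² - 39 - 0 = 1521 - 39 ≡ 25; y = λ·(39 - 25) - 5 ≡ 24. → (25, 24)

(25, 24)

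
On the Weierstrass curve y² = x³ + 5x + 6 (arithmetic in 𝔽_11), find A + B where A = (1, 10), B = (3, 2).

(1, 10) + (3, 2). λ = (2 - 10)/(3 - 1) ≡ 3/2 mod 11. 2⁻¹ ≡ 6 (mod 11) since 2·6 = 12 ≡ 1, so λ ≡ 7.
  x = λ² - 1 - 3 = 49 - 4 ≡ 1; y = λ·(1 - 1) - 10 ≡ 1. → (1, 1)

(1, 1)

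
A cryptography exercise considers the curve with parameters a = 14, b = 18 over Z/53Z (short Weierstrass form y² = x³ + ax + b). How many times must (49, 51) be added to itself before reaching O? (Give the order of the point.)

7

2P: tangent at (49, 51): λ = (3·49² + 14)/(2·51) ≡ 9/49. 49⁻¹ ≡ 13 (mod 53), so λ ≡ 9·13 ≡ 11.
  x = λ² - 49 - 49 = 121 - 98 ≡ 23; y = λ·(49 - 23) - 51 ≡ 23. → (23, 23)
3P: (23, 23) + (49, 51). λ = (51 - 23)/(49 - 23) ≡ 28/26 mod 53. 26⁻¹ ≡ 51 (mod 53), so λ ≡ 50.
  x = λ² - 23 - 49 = 2500 - 72 ≡ 43; y = λ·(23 - 43) - 23 ≡ 37. → (43, 37)
4P: (43, 37) + (49, 51). λ = (51 - 37)/(49 - 43) ≡ 14/6 mod 53. 6⁻¹ ≡ 9 (mod 53) since 6·9 = 54 ≡ 1, so λ ≡ 20.
  x = λ² - 43 - 49 = 400 - 92 ≡ 43; y = λ·(43 - 43) - 37 ≡ 16. → (43, 16)
5P: (43, 16) + (49, 51). λ = (51 - 16)/(49 - 43) ≡ 35/6 mod 53. 6⁻¹ ≡ 9 (mod 53) since 6·9 = 54 ≡ 1, so λ ≡ 50.
  x = λ² - 43 - 49 = 2500 - 92 ≡ 23; y = λ·(43 - 23) - 16 ≡ 30. → (23, 30)
6P: (23, 30) + (49, 51). λ = (51 - 30)/(49 - 23) ≡ 21/26 mod 53. 26⁻¹ ≡ 51 (mod 53), so λ ≡ 11.
  x = λ² - 23 - 49 = 121 - 72 ≡ 49; y = λ·(23 - 49) - 30 ≡ 2. → (49, 2)
7P: (49, 2) + (49, 51): same x and y₁ ≡ -y₂, so the sum is O.
7P = O, so the order is 7.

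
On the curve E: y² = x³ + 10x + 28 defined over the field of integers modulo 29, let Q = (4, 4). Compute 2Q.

tangent at (4, 4): λ = (3·4² + 10)/(2·4) ≡ 0/8. 8⁻¹ ≡ 11 (mod 29), so λ ≡ 0·11 ≡ 0.
  x = λ² - 4 - 4 = 0 - 8 ≡ 21; y = λ·(4 - 21) - 4 ≡ 25. → (21, 25)

(21, 25)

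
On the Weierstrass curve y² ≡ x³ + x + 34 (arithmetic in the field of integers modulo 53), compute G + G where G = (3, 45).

tangent at (3, 45): λ = (3·3² + 1)/(2·45) ≡ 28/37. 37⁻¹ ≡ 43 (mod 53), so λ ≡ 28·43 ≡ 38.
  x = λ² - 3 - 3 = 1444 - 6 ≡ 7; y = λ·(3 - 7) - 45 ≡ 15. → (7, 15)

(7, 15)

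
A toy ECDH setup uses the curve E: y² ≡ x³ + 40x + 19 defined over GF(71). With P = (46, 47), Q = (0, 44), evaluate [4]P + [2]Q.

(11, 50)

First 4P:
Double-and-add on 4 = (100)₂. Start with P = (46, 47) for the leading 1-bit.
double: tangent at (46, 47): λ = (3·46² + 40)/(2·47) ≡ 69/23. 23⁻¹ ≡ 34 (mod 71) since 23·34 = 782 ≡ 1, so λ ≡ 69·34 ≡ 3.
  x = λ² - 46 - 46 = 9 - 92 ≡ 59; y = λ·(46 - 59) - 47 ≡ 56. → (59, 56)
double: tangent at (59, 56): λ = (3·59² + 40)/(2·56) ≡ 46/41. 41⁻¹ ≡ 26 (mod 71), so λ ≡ 46·26 ≡ 60.
  x = λ² - 59 - 59 = 3600 - 118 ≡ 3; y = λ·(59 - 3) - 56 ≡ 38. → (3, 38)
4P = (3, 38).
Next 2Q:
Repeated addition: build up to 2Q.
2Q: tangent at (0, 44): λ = (3·0² + 40)/(2·44) ≡ 40/17. 17⁻¹ ≡ 46 (mod 71), so λ ≡ 40·46 ≡ 65.
  x = λ² - 0 - 0 = 4225 - 0 ≡ 36; y = λ·(0 - 36) - 44 ≡ 30. → (36, 30)
2Q = (36, 30).
Finally 4P + 2Q:
(3, 38) + (36, 30). λ = (30 - 38)/(36 - 3) ≡ 63/33 mod 71. 33⁻¹ ≡ 28 (mod 71), so λ ≡ 60.
  x = λ² - 3 - 36 = 3600 - 39 ≡ 11; y = λ·(3 - 11) - 38 ≡ 50. → (11, 50)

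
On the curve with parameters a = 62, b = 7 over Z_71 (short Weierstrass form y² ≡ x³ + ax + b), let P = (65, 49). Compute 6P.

(26, 66)

Double-and-add on 6 = (110)₂. Start with P = (65, 49) for the leading 1-bit.
double: tangent at (65, 49): λ = (3·65² + 62)/(2·49) ≡ 28/27. 27⁻¹ ≡ 50 (mod 71) since 27·50 = 1350 ≡ 1, so λ ≡ 28·50 ≡ 51.
  x = λ² - 65 - 65 = 2601 - 130 ≡ 57; y = λ·(65 - 57) - 49 ≡ 4. → (57, 4)
add P: (57, 4) + (65, 49). λ = (49 - 4)/(65 - 57) ≡ 45/8 mod 71. 8⁻¹ ≡ 9 (mod 71), so λ ≡ 50.
  x = λ² - 57 - 65 = 2500 - 122 ≡ 35; y = λ·(57 - 35) - 4 ≡ 31. → (35, 31)
double: tangent at (35, 31): λ = (3·35² + 62)/(2·31) ≡ 45/62. 62⁻¹ ≡ 63 (mod 71), so λ ≡ 45·63 ≡ 66.
  x = λ² - 35 - 35 = 4356 - 70 ≡ 26; y = λ·(35 - 26) - 31 ≡ 66. → (26, 66)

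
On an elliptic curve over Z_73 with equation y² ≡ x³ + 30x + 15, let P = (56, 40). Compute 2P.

tangent at (56, 40): λ = (3·56² + 30)/(2·40) ≡ 21/7. 7⁻¹ ≡ 21 (mod 73), so λ ≡ 21·21 ≡ 3.
  x = λ² - 56 - 56 = 9 - 112 ≡ 43; y = λ·(56 - 43) - 40 ≡ 72. → (43, 72)

(43, 72)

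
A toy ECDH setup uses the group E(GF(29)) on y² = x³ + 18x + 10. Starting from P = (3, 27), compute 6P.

Repeated addition: build up to 6P.
2P: tangent at (3, 27): λ = (3·3² + 18)/(2·27) ≡ 16/25. 25⁻¹ ≡ 7 (mod 29) since 25·7 = 175 ≡ 1, so λ ≡ 16·7 ≡ 25.
  x = λ² - 3 - 3 = 625 - 6 ≡ 10; y = λ·(3 - 10) - 27 ≡ 1. → (10, 1)
3P: (10, 1) + (3, 27). λ = (27 - 1)/(3 - 10) ≡ 26/22 mod 29. 22⁻¹ ≡ 4 (mod 29), so λ ≡ 17.
  x = λ² - 10 - 3 = 289 - 13 ≡ 15; y = λ·(10 - 15) - 1 ≡ 1. → (15, 1)
4P: (15, 1) + (3, 27). λ = (27 - 1)/(3 - 15) ≡ 26/17 mod 29. 17⁻¹ ≡ 12 (mod 29), so λ ≡ 22.
  x = λ² - 15 - 3 = 484 - 18 ≡ 2; y = λ·(15 - 2) - 1 ≡ 24. → (2, 24)
5P: (2, 24) + (3, 27). λ = (27 - 24)/(3 - 2) ≡ 3/1 mod 29. 1⁻¹ ≡ 1 (mod 29) since 1·1 = 1 ≡ 1, so λ ≡ 3.
  x = λ² - 2 - 3 = 9 - 5 ≡ 4; y = λ·(2 - 4) - 24 ≡ 28. → (4, 28)
6P: (4, 28) + (3, 27). λ = (27 - 28)/(3 - 4) ≡ 28/28 mod 29. 28⁻¹ ≡ 28 (mod 29), so λ ≡ 1.
  x = λ² - 4 - 3 = 1 - 7 ≡ 23; y = λ·(4 - 23) - 28 ≡ 11. → (23, 11)

(23, 11)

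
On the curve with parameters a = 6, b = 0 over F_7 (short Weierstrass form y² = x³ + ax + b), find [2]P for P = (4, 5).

(1, 0)

tangent at (4, 5): λ = (3·4² + 6)/(2·5) ≡ 5/3. 3⁻¹ ≡ 5 (mod 7), so λ ≡ 5·5 ≡ 4.
  x = λ² - 4 - 4 = 16 - 8 ≡ 1; y = λ·(4 - 1) - 5 ≡ 0. → (1, 0)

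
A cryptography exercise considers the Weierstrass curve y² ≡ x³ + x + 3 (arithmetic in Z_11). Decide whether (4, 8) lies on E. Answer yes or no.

no

y² = 8² ≡ 9; x³ + 1x + 3 = 71 ≡ 5 (mod 11). 9 ≠ 5.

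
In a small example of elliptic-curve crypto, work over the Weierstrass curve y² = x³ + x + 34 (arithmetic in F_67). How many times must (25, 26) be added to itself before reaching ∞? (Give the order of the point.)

5

2P: tangent at (25, 26): λ = (3·25² + 1)/(2·26) ≡ 0/52. 52⁻¹ ≡ 58 (mod 67), so λ ≡ 0·58 ≡ 0.
  x = λ² - 25 - 25 = 0 - 50 ≡ 17; y = λ·(25 - 17) - 26 ≡ 41. → (17, 41)
3P: (17, 41) + (25, 26). λ = (26 - 41)/(25 - 17) ≡ 52/8 mod 67. 8⁻¹ ≡ 42 (mod 67), so λ ≡ 40.
  x = λ² - 17 - 25 = 1600 - 42 ≡ 17; y = λ·(17 - 17) - 41 ≡ 26. → (17, 26)
4P: (17, 26) + (25, 26). λ = (26 - 26)/(25 - 17) ≡ 0/8 mod 67. 8⁻¹ ≡ 42 (mod 67), so λ ≡ 0.
  x = λ² - 17 - 25 = 0 - 42 ≡ 25; y = λ·(17 - 25) - 26 ≡ 41. → (25, 41)
5P: (25, 41) + (25, 26): same x and y₁ ≡ -y₂, so the sum is ∞.
5P = ∞, so the order is 5.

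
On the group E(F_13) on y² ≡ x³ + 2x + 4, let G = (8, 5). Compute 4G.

(10, 6)

Double-and-add on 4 = (100)₂. Start with G = (8, 5) for the leading 1-bit.
double: tangent at (8, 5): λ = (3·8² + 2)/(2·5) ≡ 12/10. 10⁻¹ ≡ 4 (mod 13), so λ ≡ 12·4 ≡ 9.
  x = λ² - 8 - 8 = 81 - 16 ≡ 0; y = λ·(8 - 0) - 5 ≡ 2. → (0, 2)
double: tangent at (0, 2): λ = (3·0² + 2)/(2·2) ≡ 2/4. 4⁻¹ ≡ 10 (mod 13), so λ ≡ 2·10 ≡ 7.
  x = λ² - 0 - 0 = 49 - 0 ≡ 10; y = λ·(0 - 10) - 2 ≡ 6. → (10, 6)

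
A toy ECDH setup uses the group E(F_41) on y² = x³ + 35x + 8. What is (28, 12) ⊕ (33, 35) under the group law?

(28, 12) + (33, 35). λ = (35 - 12)/(33 - 28) ≡ 23/5 mod 41. 5⁻¹ ≡ 33 (mod 41) since 5·33 = 165 ≡ 1, so λ ≡ 21.
  x = λ² - 28 - 33 = 441 - 61 ≡ 11; y = λ·(28 - 11) - 12 ≡ 17. → (11, 17)

(11, 17)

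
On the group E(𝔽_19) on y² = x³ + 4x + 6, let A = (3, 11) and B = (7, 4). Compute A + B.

(18, 1)

(3, 11) + (7, 4). λ = (4 - 11)/(7 - 3) ≡ 12/4 mod 19. 4⁻¹ ≡ 5 (mod 19), so λ ≡ 3.
  x = λ² - 3 - 7 = 9 - 10 ≡ 18; y = λ·(3 - 18) - 11 ≡ 1. → (18, 1)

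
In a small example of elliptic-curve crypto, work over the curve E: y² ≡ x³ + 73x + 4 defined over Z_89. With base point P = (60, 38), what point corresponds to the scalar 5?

(2, 43)

Double-and-add on 5 = (101)₂. Start with P = (60, 38) for the leading 1-bit.
double: tangent at (60, 38): λ = (3·60² + 73)/(2·38) ≡ 15/76. 76⁻¹ ≡ 41 (mod 89) since 76·41 = 3116 ≡ 1, so λ ≡ 15·41 ≡ 81.
  x = λ² - 60 - 60 = 6561 - 120 ≡ 33; y = λ·(60 - 33) - 38 ≡ 13. → (33, 13)
double: tangent at (33, 13): λ = (3·33² + 73)/(2·13) ≡ 47/26. 26⁻¹ ≡ 24 (mod 89) since 26·24 = 624 ≡ 1, so λ ≡ 47·24 ≡ 60.
  x = λ² - 33 - 33 = 3600 - 66 ≡ 63; y = λ·(33 - 63) - 13 ≡ 56. → (63, 56)
add P: (63, 56) + (60, 38). λ = (38 - 56)/(60 - 63) ≡ 71/86 mod 89. 86⁻¹ ≡ 59 (mod 89), so λ ≡ 6.
  x = λ² - 63 - 60 = 36 - 123 ≡ 2; y = λ·(63 - 2) - 56 ≡ 43. → (2, 43)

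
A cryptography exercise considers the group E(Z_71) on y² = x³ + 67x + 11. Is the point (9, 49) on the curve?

no

y² = 49² ≡ 58; x³ + 67x + 11 = 1343 ≡ 65 (mod 71). 58 ≠ 65.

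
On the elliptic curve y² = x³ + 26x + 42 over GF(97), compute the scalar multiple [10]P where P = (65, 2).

Repeated addition: build up to 10P.
2P: tangent at (65, 2): λ = (3·65² + 26)/(2·2) ≡ 91/4. 4⁻¹ ≡ 73 (mod 97) since 4·73 = 292 ≡ 1, so λ ≡ 91·73 ≡ 47.
  x = λ² - 65 - 65 = 2209 - 130 ≡ 42; y = λ·(65 - 42) - 2 ≡ 12. → (42, 12)
3P: (42, 12) + (65, 2). λ = (2 - 12)/(65 - 42) ≡ 87/23 mod 97. 23⁻¹ ≡ 38 (mod 97), so λ ≡ 8.
  x = λ² - 42 - 65 = 64 - 107 ≡ 54; y = λ·(42 - 54) - 12 ≡ 86. → (54, 86)
4P: (54, 86) + (65, 2). λ = (2 - 86)/(65 - 54) ≡ 13/11 mod 97. 11⁻¹ ≡ 53 (mod 97) since 11·53 = 583 ≡ 1, so λ ≡ 10.
  x = λ² - 54 - 65 = 100 - 119 ≡ 78; y = λ·(54 - 78) - 86 ≡ 62. → (78, 62)
5P: (78, 62) + (65, 2). λ = (2 - 62)/(65 - 78) ≡ 37/84 mod 97. 84⁻¹ ≡ 82 (mod 97) since 84·82 = 6888 ≡ 1, so λ ≡ 27.
  x = λ² - 78 - 65 = 729 - 143 ≡ 4; y = λ·(78 - 4) - 62 ≡ 93. → (4, 93)
6P: (4, 93) + (65, 2). λ = (2 - 93)/(65 - 4) ≡ 6/61 mod 97. 61⁻¹ ≡ 35 (mod 97), so λ ≡ 16.
  x = λ² - 4 - 65 = 256 - 69 ≡ 90; y = λ·(4 - 90) - 93 ≡ 83. → (90, 83)
7P: (90, 83) + (65, 2). λ = (2 - 83)/(65 - 90) ≡ 16/72 mod 97. 72⁻¹ ≡ 31 (mod 97), so λ ≡ 11.
  x = λ² - 90 - 65 = 121 - 155 ≡ 63; y = λ·(90 - 63) - 83 ≡ 20. → (63, 20)
8P: (63, 20) + (65, 2). λ = (2 - 20)/(65 - 63) ≡ 79/2 mod 97. 2⁻¹ ≡ 49 (mod 97), so λ ≡ 88.
  x = λ² - 63 - 65 = 7744 - 128 ≡ 50; y = λ·(63 - 50) - 20 ≡ 57. → (50, 57)
9P: (50, 57) + (65, 2). λ = (2 - 57)/(65 - 50) ≡ 42/15 mod 97. 15⁻¹ ≡ 13 (mod 97), so λ ≡ 61.
  x = λ² - 50 - 65 = 3721 - 115 ≡ 17; y = λ·(50 - 17) - 57 ≡ 16. → (17, 16)
10P: (17, 16) + (65, 2). λ = (2 - 16)/(65 - 17) ≡ 83/48 mod 97. 48⁻¹ ≡ 95 (mod 97) since 48·95 = 4560 ≡ 1, so λ ≡ 28.
  x = λ² - 17 - 65 = 784 - 82 ≡ 23; y = λ·(17 - 23) - 16 ≡ 10. → (23, 10)

(23, 10)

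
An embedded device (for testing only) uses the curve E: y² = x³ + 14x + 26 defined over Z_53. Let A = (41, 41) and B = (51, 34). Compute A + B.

(41, 41) + (51, 34). λ = (34 - 41)/(51 - 41) ≡ 46/10 mod 53. 10⁻¹ ≡ 16 (mod 53), so λ ≡ 47.
  x = λ² - 41 - 51 = 2209 - 92 ≡ 50; y = λ·(41 - 50) - 41 ≡ 13. → (50, 13)

(50, 13)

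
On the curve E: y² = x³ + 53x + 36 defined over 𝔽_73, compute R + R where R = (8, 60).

(58, 63)

tangent at (8, 60): λ = (3·8² + 53)/(2·60) ≡ 26/47. 47⁻¹ ≡ 14 (mod 73) since 47·14 = 658 ≡ 1, so λ ≡ 26·14 ≡ 72.
  x = λ² - 8 - 8 = 5184 - 16 ≡ 58; y = λ·(8 - 58) - 60 ≡ 63. → (58, 63)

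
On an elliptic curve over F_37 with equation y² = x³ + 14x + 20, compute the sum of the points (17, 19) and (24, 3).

(17, 19) + (24, 3). λ = (3 - 19)/(24 - 17) ≡ 21/7 mod 37. 7⁻¹ ≡ 16 (mod 37), so λ ≡ 3.
  x = λ² - 17 - 24 = 9 - 41 ≡ 5; y = λ·(17 - 5) - 19 ≡ 17. → (5, 17)

(5, 17)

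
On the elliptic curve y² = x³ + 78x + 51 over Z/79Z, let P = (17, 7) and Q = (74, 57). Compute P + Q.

(1, 50)

(17, 7) + (74, 57). λ = (57 - 7)/(74 - 17) ≡ 50/57 mod 79. 57⁻¹ ≡ 61 (mod 79), so λ ≡ 48.
  x = λ² - 17 - 74 = 2304 - 91 ≡ 1; y = λ·(17 - 1) - 7 ≡ 50. → (1, 50)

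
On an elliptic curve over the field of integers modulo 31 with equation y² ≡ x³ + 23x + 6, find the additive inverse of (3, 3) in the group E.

(3, 28)

-(3, 3) = (3, -3 mod 31) = (3, 28).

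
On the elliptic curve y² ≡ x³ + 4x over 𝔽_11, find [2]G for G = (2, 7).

(0, 0)

tangent at (2, 7): λ = (3·2² + 4)/(2·7) ≡ 5/3. 3⁻¹ ≡ 4 (mod 11), so λ ≡ 5·4 ≡ 9.
  x = λ² - 2 - 2 = 81 - 4 ≡ 0; y = λ·(2 - 0) - 7 ≡ 0. → (0, 0)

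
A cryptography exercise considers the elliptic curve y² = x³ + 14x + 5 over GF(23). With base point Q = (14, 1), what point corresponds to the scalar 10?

(8, 13)

Repeated addition: build up to 10Q.
2Q: tangent at (14, 1): λ = (3·14² + 14)/(2·1) ≡ 4/2. 2⁻¹ ≡ 12 (mod 23), so λ ≡ 4·12 ≡ 2.
  x = λ² - 14 - 14 = 4 - 28 ≡ 22; y = λ·(14 - 22) - 1 ≡ 6. → (22, 6)
3Q: (22, 6) + (14, 1). λ = (1 - 6)/(14 - 22) ≡ 18/15 mod 23. 15⁻¹ ≡ 20 (mod 23) since 15·20 = 300 ≡ 1, so λ ≡ 15.
  x = λ² - 22 - 14 = 225 - 36 ≡ 5; y = λ·(22 - 5) - 6 ≡ 19. → (5, 19)
4Q: (5, 19) + (14, 1). λ = (1 - 19)/(14 - 5) ≡ 5/9 mod 23. 9⁻¹ ≡ 18 (mod 23), so λ ≡ 21.
  x = λ² - 5 - 14 = 441 - 19 ≡ 8; y = λ·(5 - 8) - 19 ≡ 10. → (8, 10)
5Q: (8, 10) + (14, 1). λ = (1 - 10)/(14 - 8) ≡ 14/6 mod 23. 6⁻¹ ≡ 4 (mod 23) since 6·4 = 24 ≡ 1, so λ ≡ 10.
  x = λ² - 8 - 14 = 100 - 22 ≡ 9; y = λ·(8 - 9) - 10 ≡ 3. → (9, 3)
6Q: (9, 3) + (14, 1). λ = (1 - 3)/(14 - 9) ≡ 21/5 mod 23. 5⁻¹ ≡ 14 (mod 23), so λ ≡ 18.
  x = λ² - 9 - 14 = 324 - 23 ≡ 2; y = λ·(9 - 2) - 3 ≡ 8. → (2, 8)
7Q: (2, 8) + (14, 1). λ = (1 - 8)/(14 - 2) ≡ 16/12 mod 23. 12⁻¹ ≡ 2 (mod 23), so λ ≡ 9.
  x = λ² - 2 - 14 = 81 - 16 ≡ 19; y = λ·(2 - 19) - 8 ≡ 0. → (19, 0)
8Q: (19, 0) + (14, 1). λ = (1 - 0)/(14 - 19) ≡ 1/18 mod 23. 18⁻¹ ≡ 9 (mod 23) since 18·9 = 162 ≡ 1, so λ ≡ 9.
  x = λ² - 19 - 14 = 81 - 33 ≡ 2; y = λ·(19 - 2) - 0 ≡ 15. → (2, 15)
9Q: (2, 15) + (14, 1). λ = (1 - 15)/(14 - 2) ≡ 9/12 mod 23. 12⁻¹ ≡ 2 (mod 23), so λ ≡ 18.
  x = λ² - 2 - 14 = 324 - 16 ≡ 9; y = λ·(2 - 9) - 15 ≡ 20. → (9, 20)
10Q: (9, 20) + (14, 1). λ = (1 - 20)/(14 - 9) ≡ 4/5 mod 23. 5⁻¹ ≡ 14 (mod 23) since 5·14 = 70 ≡ 1, so λ ≡ 10.
  x = λ² - 9 - 14 = 100 - 23 ≡ 8; y = λ·(9 - 8) - 20 ≡ 13. → (8, 13)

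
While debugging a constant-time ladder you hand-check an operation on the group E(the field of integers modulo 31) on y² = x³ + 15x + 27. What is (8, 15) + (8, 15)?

tangent at (8, 15): λ = (3·8² + 15)/(2·15) ≡ 21/30. 30⁻¹ ≡ 30 (mod 31) since 30·30 = 900 ≡ 1, so λ ≡ 21·30 ≡ 10.
  x = λ² - 8 - 8 = 100 - 16 ≡ 22; y = λ·(8 - 22) - 15 ≡ 0. → (22, 0)

(22, 0)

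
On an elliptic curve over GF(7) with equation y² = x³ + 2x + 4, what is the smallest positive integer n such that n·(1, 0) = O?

2

2P: (1, 0) + (1, 0): same x and y₁ ≡ -y₂, so the sum is O.
2P = O, so the order is 2.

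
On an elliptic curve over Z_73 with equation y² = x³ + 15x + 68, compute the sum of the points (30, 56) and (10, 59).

(30, 56) + (10, 59). λ = (59 - 56)/(10 - 30) ≡ 3/53 mod 73. 53⁻¹ ≡ 62 (mod 73) since 53·62 = 3286 ≡ 1, so λ ≡ 40.
  x = λ² - 30 - 10 = 1600 - 40 ≡ 27; y = λ·(30 - 27) - 56 ≡ 64. → (27, 64)

(27, 64)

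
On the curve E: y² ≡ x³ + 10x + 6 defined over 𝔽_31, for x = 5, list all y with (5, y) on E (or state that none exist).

x³ + 10x + 6 = 181 ≡ 26 (mod 31).
26 is a non-residue mod 31; no y exists.

none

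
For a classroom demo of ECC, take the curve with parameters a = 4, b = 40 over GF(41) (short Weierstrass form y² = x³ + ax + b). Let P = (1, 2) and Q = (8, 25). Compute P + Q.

(1, 2) + (8, 25). λ = (25 - 2)/(8 - 1) ≡ 23/7 mod 41. 7⁻¹ ≡ 6 (mod 41), so λ ≡ 15.
  x = λ² - 1 - 8 = 225 - 9 ≡ 11; y = λ·(1 - 11) - 2 ≡ 12. → (11, 12)

(11, 12)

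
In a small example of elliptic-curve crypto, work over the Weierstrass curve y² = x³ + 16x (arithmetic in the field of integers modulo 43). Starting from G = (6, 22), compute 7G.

(38, 28)

Repeated addition: build up to 7G.
2G: tangent at (6, 22): λ = (3·6² + 16)/(2·22) ≡ 38/1. 1⁻¹ ≡ 1 (mod 43), so λ ≡ 38·1 ≡ 38.
  x = λ² - 6 - 6 = 1444 - 12 ≡ 13; y = λ·(6 - 13) - 22 ≡ 13. → (13, 13)
3G: (13, 13) + (6, 22). λ = (22 - 13)/(6 - 13) ≡ 9/36 mod 43. 36⁻¹ ≡ 6 (mod 43) since 36·6 = 216 ≡ 1, so λ ≡ 11.
  x = λ² - 13 - 6 = 121 - 19 ≡ 16; y = λ·(13 - 16) - 13 ≡ 40. → (16, 40)
4G: (16, 40) + (6, 22). λ = (22 - 40)/(6 - 16) ≡ 25/33 mod 43. 33⁻¹ ≡ 30 (mod 43) since 33·30 = 990 ≡ 1, so λ ≡ 19.
  x = λ² - 16 - 6 = 361 - 22 ≡ 38; y = λ·(16 - 38) - 40 ≡ 15. → (38, 15)
5G: (38, 15) + (6, 22). λ = (22 - 15)/(6 - 38) ≡ 7/11 mod 43. 11⁻¹ ≡ 4 (mod 43) since 11·4 = 44 ≡ 1, so λ ≡ 28.
  x = λ² - 38 - 6 = 784 - 44 ≡ 9; y = λ·(38 - 9) - 15 ≡ 23. → (9, 23)
6G: (9, 23) + (6, 22). λ = (22 - 23)/(6 - 9) ≡ 42/40 mod 43. 40⁻¹ ≡ 14 (mod 43), so λ ≡ 29.
  x = λ² - 9 - 6 = 841 - 15 ≡ 9; y = λ·(9 - 9) - 23 ≡ 20. → (9, 20)
7G: (9, 20) + (6, 22). λ = (22 - 20)/(6 - 9) ≡ 2/40 mod 43. 40⁻¹ ≡ 14 (mod 43) since 40·14 = 560 ≡ 1, so λ ≡ 28.
  x = λ² - 9 - 6 = 784 - 15 ≡ 38; y = λ·(9 - 38) - 20 ≡ 28. → (38, 28)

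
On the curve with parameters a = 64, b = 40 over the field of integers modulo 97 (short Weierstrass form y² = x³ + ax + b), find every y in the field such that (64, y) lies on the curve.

x³ + 64x + 40 = 266280 ≡ 15 (mod 97).
15 is a non-residue mod 97; no y exists.

none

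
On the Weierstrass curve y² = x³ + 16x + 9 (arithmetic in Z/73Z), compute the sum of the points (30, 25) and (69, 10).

(30, 25) + (69, 10). λ = (10 - 25)/(69 - 30) ≡ 58/39 mod 73. 39⁻¹ ≡ 15 (mod 73), so λ ≡ 67.
  x = λ² - 30 - 69 = 4489 - 99 ≡ 10; y = λ·(30 - 10) - 25 ≡ 1. → (10, 1)

(10, 1)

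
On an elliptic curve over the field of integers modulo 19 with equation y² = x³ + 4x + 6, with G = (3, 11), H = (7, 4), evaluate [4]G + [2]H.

(1, 7)

First 4G:
Double-and-add on 4 = (100)₂. Start with G = (3, 11) for the leading 1-bit.
double: tangent at (3, 11): λ = (3·3² + 4)/(2·11) ≡ 12/3. 3⁻¹ ≡ 13 (mod 19), so λ ≡ 12·13 ≡ 4.
  x = λ² - 3 - 3 = 16 - 6 ≡ 10; y = λ·(3 - 10) - 11 ≡ 18. → (10, 18)
double: tangent at (10, 18): λ = (3·10² + 4)/(2·18) ≡ 0/17. 17⁻¹ ≡ 9 (mod 19) since 17·9 = 153 ≡ 1, so λ ≡ 0·9 ≡ 0.
  x = λ² - 10 - 10 = 0 - 20 ≡ 18; y = λ·(10 - 18) - 18 ≡ 1. → (18, 1)
4G = (18, 1).
Next 2H:
Repeated addition: build up to 2H.
2H: tangent at (7, 4): λ = (3·7² + 4)/(2·4) ≡ 18/8. 8⁻¹ ≡ 12 (mod 19), so λ ≡ 18·12 ≡ 7.
  x = λ² - 7 - 7 = 49 - 14 ≡ 16; y = λ·(7 - 16) - 4 ≡ 9. → (16, 9)
2H = (16, 9).
Finally 4G + 2H:
(18, 1) + (16, 9). λ = (9 - 1)/(16 - 18) ≡ 8/17 mod 19. 17⁻¹ ≡ 9 (mod 19) since 17·9 = 153 ≡ 1, so λ ≡ 15.
  x = λ² - 18 - 16 = 225 - 34 ≡ 1; y = λ·(18 - 1) - 1 ≡ 7. → (1, 7)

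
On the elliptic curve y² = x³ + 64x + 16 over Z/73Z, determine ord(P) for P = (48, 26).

11

2P: tangent at (48, 26): λ = (3·48² + 64)/(2·26) ≡ 41/52. 52⁻¹ ≡ 66 (mod 73), so λ ≡ 41·66 ≡ 5.
  x = λ² - 48 - 48 = 25 - 96 ≡ 2; y = λ·(48 - 2) - 26 ≡ 58. → (2, 58)
3P: (2, 58) + (48, 26). λ = (26 - 58)/(48 - 2) ≡ 41/46 mod 73. 46⁻¹ ≡ 27 (mod 73), so λ ≡ 12.
  x = λ² - 2 - 48 = 144 - 50 ≡ 21; y = λ·(2 - 21) - 58 ≡ 6. → (21, 6)
4P: (21, 6) + (48, 26). λ = (26 - 6)/(48 - 21) ≡ 20/27 mod 73. 27⁻¹ ≡ 46 (mod 73), so λ ≡ 44.
  x = λ² - 21 - 48 = 1936 - 69 ≡ 42; y = λ·(21 - 42) - 6 ≡ 19. → (42, 19)
5P: (42, 19) + (48, 26). λ = (26 - 19)/(48 - 42) ≡ 7/6 mod 73. 6⁻¹ ≡ 61 (mod 73), so λ ≡ 62.
  x = λ² - 42 - 48 = 3844 - 90 ≡ 31; y = λ·(42 - 31) - 19 ≡ 6. → (31, 6)
6P: (31, 6) + (48, 26). λ = (26 - 6)/(48 - 31) ≡ 20/17 mod 73. 17⁻¹ ≡ 43 (mod 73) since 17·43 = 731 ≡ 1, so λ ≡ 57.
  x = λ² - 31 - 48 = 3249 - 79 ≡ 31; y = λ·(31 - 31) - 6 ≡ 67. → (31, 67)
7P: (31, 67) + (48, 26). λ = (26 - 67)/(48 - 31) ≡ 32/17 mod 73. 17⁻¹ ≡ 43 (mod 73) since 17·43 = 731 ≡ 1, so λ ≡ 62.
  x = λ² - 31 - 48 = 3844 - 79 ≡ 42; y = λ·(31 - 42) - 67 ≡ 54. → (42, 54)
8P: (42, 54) + (48, 26). λ = (26 - 54)/(48 - 42) ≡ 45/6 mod 73. 6⁻¹ ≡ 61 (mod 73) since 6·61 = 366 ≡ 1, so λ ≡ 44.
  x = λ² - 42 - 48 = 1936 - 90 ≡ 21; y = λ·(42 - 21) - 54 ≡ 67. → (21, 67)
9P: (21, 67) + (48, 26). λ = (26 - 67)/(48 - 21) ≡ 32/27 mod 73. 27⁻¹ ≡ 46 (mod 73), so λ ≡ 12.
  x = λ² - 21 - 48 = 144 - 69 ≡ 2; y = λ·(21 - 2) - 67 ≡ 15. → (2, 15)
10P: (2, 15) + (48, 26). λ = (26 - 15)/(48 - 2) ≡ 11/46 mod 73. 46⁻¹ ≡ 27 (mod 73) since 46·27 = 1242 ≡ 1, so λ ≡ 5.
  x = λ² - 2 - 48 = 25 - 50 ≡ 48; y = λ·(2 - 48) - 15 ≡ 47. → (48, 47)
11P: (48, 47) + (48, 26): same x and y₁ ≡ -y₂, so the sum is O.
11P = O, so the order is 11.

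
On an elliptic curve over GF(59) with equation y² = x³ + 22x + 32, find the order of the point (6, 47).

5

2P: tangent at (6, 47): λ = (3·6² + 22)/(2·47) ≡ 12/35. 35⁻¹ ≡ 27 (mod 59), so λ ≡ 12·27 ≡ 29.
  x = λ² - 6 - 6 = 841 - 12 ≡ 3; y = λ·(6 - 3) - 47 ≡ 40. → (3, 40)
3P: (3, 40) + (6, 47). λ = (47 - 40)/(6 - 3) ≡ 7/3 mod 59. 3⁻¹ ≡ 20 (mod 59), so λ ≡ 22.
  x = λ² - 3 - 6 = 484 - 9 ≡ 3; y = λ·(3 - 3) - 40 ≡ 19. → (3, 19)
4P: (3, 19) + (6, 47). λ = (47 - 19)/(6 - 3) ≡ 28/3 mod 59. 3⁻¹ ≡ 20 (mod 59) since 3·20 = 60 ≡ 1, so λ ≡ 29.
  x = λ² - 3 - 6 = 841 - 9 ≡ 6; y = λ·(3 - 6) - 19 ≡ 12. → (6, 12)
5P: (6, 12) + (6, 47): same x and y₁ ≡ -y₂, so the sum is O.
5P = O, so the order is 5.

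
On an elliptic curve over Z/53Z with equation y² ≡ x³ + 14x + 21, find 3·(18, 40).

(39, 46)

Write Q = (18, 40).
Repeated addition: build up to 3Q.
2Q: tangent at (18, 40): λ = (3·18² + 14)/(2·40) ≡ 32/27. 27⁻¹ ≡ 2 (mod 53), so λ ≡ 32·2 ≡ 11.
  x = λ² - 18 - 18 = 121 - 36 ≡ 32; y = λ·(18 - 32) - 40 ≡ 18. → (32, 18)
3Q: (32, 18) + (18, 40). λ = (40 - 18)/(18 - 32) ≡ 22/39 mod 53. 39⁻¹ ≡ 34 (mod 53), so λ ≡ 6.
  x = λ² - 32 - 18 = 36 - 50 ≡ 39; y = λ·(32 - 39) - 18 ≡ 46. → (39, 46)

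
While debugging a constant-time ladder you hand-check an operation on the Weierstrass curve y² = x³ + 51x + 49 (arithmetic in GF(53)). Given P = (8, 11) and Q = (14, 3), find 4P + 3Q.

(4, 30)

First 4P:
Double-and-add on 4 = (100)₂. Start with P = (8, 11) for the leading 1-bit.
double: tangent at (8, 11): λ = (3·8² + 51)/(2·11) ≡ 31/22. 22⁻¹ ≡ 41 (mod 53) since 22·41 = 902 ≡ 1, so λ ≡ 31·41 ≡ 52.
  x = λ² - 8 - 8 = 2704 - 16 ≡ 38; y = λ·(8 - 38) - 11 ≡ 19. → (38, 19)
double: tangent at (38, 19): λ = (3·38² + 51)/(2·19) ≡ 37/38. 38⁻¹ ≡ 7 (mod 53) since 38·7 = 266 ≡ 1, so λ ≡ 37·7 ≡ 47.
  x = λ² - 38 - 38 = 2209 - 76 ≡ 13; y = λ·(38 - 13) - 19 ≡ 43. → (13, 43)
4P = (13, 43).
Next 3Q:
Repeated addition: build up to 3Q.
2Q: tangent at (14, 3): λ = (3·14² + 51)/(2·3) ≡ 3/6. 6⁻¹ ≡ 9 (mod 53), so λ ≡ 3·9 ≡ 27.
  x = λ² - 14 - 14 = 729 - 28 ≡ 12; y = λ·(14 - 12) - 3 ≡ 51. → (12, 51)
3Q: (12, 51) + (14, 3). λ = (3 - 51)/(14 - 12) ≡ 5/2 mod 53. 2⁻¹ ≡ 27 (mod 53), so λ ≡ 29.
  x = λ² - 12 - 14 = 841 - 26 ≡ 20; y = λ·(12 - 20) - 51 ≡ 35. → (20, 35)
3Q = (20, 35).
Finally 4P + 3Q:
(13, 43) + (20, 35). λ = (35 - 43)/(20 - 13) ≡ 45/7 mod 53. 7⁻¹ ≡ 38 (mod 53), so λ ≡ 14.
  x = λ² - 13 - 20 = 196 - 33 ≡ 4; y = λ·(13 - 4) - 43 ≡ 30. → (4, 30)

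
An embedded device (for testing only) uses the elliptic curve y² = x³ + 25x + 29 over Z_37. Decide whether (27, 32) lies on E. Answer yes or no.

no

y² = 32² ≡ 25; x³ + 25x + 29 = 20387 ≡ 0 (mod 37). 25 ≠ 0.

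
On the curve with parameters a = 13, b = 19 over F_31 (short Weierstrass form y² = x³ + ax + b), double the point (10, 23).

(16, 13)

tangent at (10, 23): λ = (3·10² + 13)/(2·23) ≡ 3/15. 15⁻¹ ≡ 29 (mod 31), so λ ≡ 3·29 ≡ 25.
  x = λ² - 10 - 10 = 625 - 20 ≡ 16; y = λ·(10 - 16) - 23 ≡ 13. → (16, 13)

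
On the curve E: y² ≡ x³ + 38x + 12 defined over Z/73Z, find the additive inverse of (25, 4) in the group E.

-(25, 4) = (25, -4 mod 73) = (25, 69).

(25, 69)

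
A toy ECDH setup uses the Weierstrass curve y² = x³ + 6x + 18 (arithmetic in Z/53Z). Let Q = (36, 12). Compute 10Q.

(46, 2)

Repeated addition: build up to 10Q.
2Q: tangent at (36, 12): λ = (3·36² + 6)/(2·12) ≡ 25/24. 24⁻¹ ≡ 42 (mod 53), so λ ≡ 25·42 ≡ 43.
  x = λ² - 36 - 36 = 1849 - 72 ≡ 28; y = λ·(36 - 28) - 12 ≡ 14. → (28, 14)
3Q: (28, 14) + (36, 12). λ = (12 - 14)/(36 - 28) ≡ 51/8 mod 53. 8⁻¹ ≡ 20 (mod 53) since 8·20 = 160 ≡ 1, so λ ≡ 13.
  x = λ² - 28 - 36 = 169 - 64 ≡ 52; y = λ·(28 - 52) - 14 ≡ 45. → (52, 45)
4Q: (52, 45) + (36, 12). λ = (12 - 45)/(36 - 52) ≡ 20/37 mod 53. 37⁻¹ ≡ 43 (mod 53), so λ ≡ 12.
  x = λ² - 52 - 36 = 144 - 88 ≡ 3; y = λ·(52 - 3) - 45 ≡ 13. → (3, 13)
5Q: (3, 13) + (36, 12). λ = (12 - 13)/(36 - 3) ≡ 52/33 mod 53. 33⁻¹ ≡ 45 (mod 53) since 33·45 = 1485 ≡ 1, so λ ≡ 8.
  x = λ² - 3 - 36 = 64 - 39 ≡ 25; y = λ·(3 - 25) - 13 ≡ 23. → (25, 23)
6Q: (25, 23) + (36, 12). λ = (12 - 23)/(36 - 25) ≡ 42/11 mod 53. 11⁻¹ ≡ 29 (mod 53), so λ ≡ 52.
  x = λ² - 25 - 36 = 2704 - 61 ≡ 46; y = λ·(25 - 46) - 23 ≡ 51. → (46, 51)
7Q: (46, 51) + (36, 12). λ = (12 - 51)/(36 - 46) ≡ 14/43 mod 53. 43⁻¹ ≡ 37 (mod 53), so λ ≡ 41.
  x = λ² - 46 - 36 = 1681 - 82 ≡ 9; y = λ·(46 - 9) - 51 ≡ 35. → (9, 35)
8Q: (9, 35) + (36, 12). λ = (12 - 35)/(36 - 9) ≡ 30/27 mod 53. 27⁻¹ ≡ 2 (mod 53) since 27·2 = 54 ≡ 1, so λ ≡ 7.
  x = λ² - 9 - 36 = 49 - 45 ≡ 4; y = λ·(9 - 4) - 35 ≡ 0. → (4, 0)
9Q: (4, 0) + (36, 12). λ = (12 - 0)/(36 - 4) ≡ 12/32 mod 53. 32⁻¹ ≡ 5 (mod 53) since 32·5 = 160 ≡ 1, so λ ≡ 7.
  x = λ² - 4 - 36 = 49 - 40 ≡ 9; y = λ·(4 - 9) - 0 ≡ 18. → (9, 18)
10Q: (9, 18) + (36, 12). λ = (12 - 18)/(36 - 9) ≡ 47/27 mod 53. 27⁻¹ ≡ 2 (mod 53) since 27·2 = 54 ≡ 1, so λ ≡ 41.
  x = λ² - 9 - 36 = 1681 - 45 ≡ 46; y = λ·(9 - 46) - 18 ≡ 2. → (46, 2)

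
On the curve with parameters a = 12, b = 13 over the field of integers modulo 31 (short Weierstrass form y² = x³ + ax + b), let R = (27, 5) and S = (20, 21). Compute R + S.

(27, 5) + (20, 21). λ = (21 - 5)/(20 - 27) ≡ 16/24 mod 31. 24⁻¹ ≡ 22 (mod 31), so λ ≡ 11.
  x = λ² - 27 - 20 = 121 - 47 ≡ 12; y = λ·(27 - 12) - 5 ≡ 5. → (12, 5)

(12, 5)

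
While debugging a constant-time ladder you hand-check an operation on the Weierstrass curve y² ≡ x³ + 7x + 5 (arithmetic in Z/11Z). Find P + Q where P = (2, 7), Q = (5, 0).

(2, 7) + (5, 0). λ = (0 - 7)/(5 - 2) ≡ 4/3 mod 11. 3⁻¹ ≡ 4 (mod 11), so λ ≡ 5.
  x = λ² - 2 - 5 = 25 - 7 ≡ 7; y = λ·(2 - 7) - 7 ≡ 1. → (7, 1)

(7, 1)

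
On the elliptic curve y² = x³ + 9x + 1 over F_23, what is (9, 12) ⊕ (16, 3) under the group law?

(9, 12) + (16, 3). λ = (3 - 12)/(16 - 9) ≡ 14/7 mod 23. 7⁻¹ ≡ 10 (mod 23), so λ ≡ 2.
  x = λ² - 9 - 16 = 4 - 25 ≡ 2; y = λ·(9 - 2) - 12 ≡ 2. → (2, 2)

(2, 2)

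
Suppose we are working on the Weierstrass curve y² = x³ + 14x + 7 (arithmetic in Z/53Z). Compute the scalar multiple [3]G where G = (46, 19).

Repeated addition: build up to 3G.
2G: tangent at (46, 19): λ = (3·46² + 14)/(2·19) ≡ 2/38. 38⁻¹ ≡ 7 (mod 53), so λ ≡ 2·7 ≡ 14.
  x = λ² - 46 - 46 = 196 - 92 ≡ 51; y = λ·(46 - 51) - 19 ≡ 17. → (51, 17)
3G: (51, 17) + (46, 19). λ = (19 - 17)/(46 - 51) ≡ 2/48 mod 53. 48⁻¹ ≡ 21 (mod 53), so λ ≡ 42.
  x = λ² - 51 - 46 = 1764 - 97 ≡ 24; y = λ·(51 - 24) - 17 ≡ 4. → (24, 4)

(24, 4)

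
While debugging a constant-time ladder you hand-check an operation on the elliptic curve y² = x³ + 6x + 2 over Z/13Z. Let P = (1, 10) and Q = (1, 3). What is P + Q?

O

The two points share x = 1 and their y-coordinates satisfy 10 + 3 ≡ 0 (mod 13), so they are inverses. Their sum is O.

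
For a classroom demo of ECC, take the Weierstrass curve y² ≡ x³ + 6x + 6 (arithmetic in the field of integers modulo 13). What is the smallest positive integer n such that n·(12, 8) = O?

2P: tangent at (12, 8): λ = (3·12² + 6)/(2·8) ≡ 9/3. 3⁻¹ ≡ 9 (mod 13), so λ ≡ 9·9 ≡ 3.
  x = λ² - 12 - 12 = 9 - 24 ≡ 11; y = λ·(12 - 11) - 8 ≡ 8. → (11, 8)
3P: (11, 8) + (12, 8). λ = (8 - 8)/(12 - 11) ≡ 0/1 mod 13. 1⁻¹ ≡ 1 (mod 13), so λ ≡ 0.
  x = λ² - 11 - 12 = 0 - 23 ≡ 3; y = λ·(11 - 3) - 8 ≡ 5. → (3, 5)
4P: (3, 5) + (12, 8). λ = (8 - 5)/(12 - 3) ≡ 3/9 mod 13. 9⁻¹ ≡ 3 (mod 13) since 9·3 = 27 ≡ 1, so λ ≡ 9.
  x = λ² - 3 - 12 = 81 - 15 ≡ 1; y = λ·(3 - 1) - 5 ≡ 0. → (1, 0)
5P: (1, 0) + (12, 8). λ = (8 - 0)/(12 - 1) ≡ 8/11 mod 13. 11⁻¹ ≡ 6 (mod 13) since 11·6 = 66 ≡ 1, so λ ≡ 9.
  x = λ² - 1 - 12 = 81 - 13 ≡ 3; y = λ·(1 - 3) - 0 ≡ 8. → (3, 8)
6P: (3, 8) + (12, 8). λ = (8 - 8)/(12 - 3) ≡ 0/9 mod 13. 9⁻¹ ≡ 3 (mod 13), so λ ≡ 0.
  x = λ² - 3 - 12 = 0 - 15 ≡ 11; y = λ·(3 - 11) - 8 ≡ 5. → (11, 5)
7P: (11, 5) + (12, 8). λ = (8 - 5)/(12 - 11) ≡ 3/1 mod 13. 1⁻¹ ≡ 1 (mod 13), so λ ≡ 3.
  x = λ² - 11 - 12 = 9 - 23 ≡ 12; y = λ·(11 - 12) - 5 ≡ 5. → (12, 5)
8P: (12, 5) + (12, 8): same x and y₁ ≡ -y₂, so the sum is O.
8P = O, so the order is 8.

8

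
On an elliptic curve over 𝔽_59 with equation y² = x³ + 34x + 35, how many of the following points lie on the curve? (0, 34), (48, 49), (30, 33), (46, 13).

3

(0, 34): 34² ≡ 35, rhs ≡ 35 → on.
(48, 49): 49² ≡ 41, rhs ≡ 41 → on.
(30, 33): 33² ≡ 27, rhs ≡ 30 → off.
(46, 13): 13² ≡ 51, rhs ≡ 51 → on.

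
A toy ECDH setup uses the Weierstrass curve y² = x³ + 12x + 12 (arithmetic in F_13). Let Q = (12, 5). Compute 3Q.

(0, 8)

Repeated addition: build up to 3Q.
2Q: tangent at (12, 5): λ = (3·12² + 12)/(2·5) ≡ 2/10. 10⁻¹ ≡ 4 (mod 13) since 10·4 = 40 ≡ 1, so λ ≡ 2·4 ≡ 8.
  x = λ² - 12 - 12 = 64 - 24 ≡ 1; y = λ·(12 - 1) - 5 ≡ 5. → (1, 5)
3Q: (1, 5) + (12, 5). λ = (5 - 5)/(12 - 1) ≡ 0/11 mod 13. 11⁻¹ ≡ 6 (mod 13), so λ ≡ 0.
  x = λ² - 1 - 12 = 0 - 13 ≡ 0; y = λ·(1 - 0) - 5 ≡ 8. → (0, 8)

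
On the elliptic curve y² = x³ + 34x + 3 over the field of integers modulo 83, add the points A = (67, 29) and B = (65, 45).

(15, 53)

(67, 29) + (65, 45). λ = (45 - 29)/(65 - 67) ≡ 16/81 mod 83. 81⁻¹ ≡ 41 (mod 83), so λ ≡ 75.
  x = λ² - 67 - 65 = 5625 - 132 ≡ 15; y = λ·(67 - 15) - 29 ≡ 53. → (15, 53)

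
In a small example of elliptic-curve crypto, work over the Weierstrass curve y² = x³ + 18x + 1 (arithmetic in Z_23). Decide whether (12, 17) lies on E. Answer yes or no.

yes

y² = 17² ≡ 13; x³ + 18x + 1 = 1945 ≡ 13 (mod 23). 13 = 13.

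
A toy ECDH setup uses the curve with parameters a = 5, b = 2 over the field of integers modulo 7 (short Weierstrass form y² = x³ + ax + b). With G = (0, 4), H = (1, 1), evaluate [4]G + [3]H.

(4, 3)

First 4G:
Double-and-add on 4 = (100)₂. Start with G = (0, 4) for the leading 1-bit.
double: tangent at (0, 4): λ = (3·0² + 5)/(2·4) ≡ 5/1. 1⁻¹ ≡ 1 (mod 7), so λ ≡ 5·1 ≡ 5.
  x = λ² - 0 - 0 = 25 - 0 ≡ 4; y = λ·(0 - 4) - 4 ≡ 4. → (4, 4)
double: tangent at (4, 4): λ = (3·4² + 5)/(2·4) ≡ 4/1. 1⁻¹ ≡ 1 (mod 7) since 1·1 = 1 ≡ 1, so λ ≡ 4·1 ≡ 4.
  x = λ² - 4 - 4 = 16 - 8 ≡ 1; y = λ·(4 - 1) - 4 ≡ 1. → (1, 1)
4G = (1, 1).
Next 3H:
Repeated addition: build up to 3H.
2H: tangent at (1, 1): λ = (3·1² + 5)/(2·1) ≡ 1/2. 2⁻¹ ≡ 4 (mod 7) since 2·4 = 8 ≡ 1, so λ ≡ 1·4 ≡ 4.
  x = λ² - 1 - 1 = 16 - 2 ≡ 0; y = λ·(1 - 0) - 1 ≡ 3. → (0, 3)
3H: (0, 3) + (1, 1). λ = (1 - 3)/(1 - 0) ≡ 5/1 mod 7. 1⁻¹ ≡ 1 (mod 7) since 1·1 = 1 ≡ 1, so λ ≡ 5.
  x = λ² - 0 - 1 = 25 - 1 ≡ 3; y = λ·(0 - 3) - 3 ≡ 3. → (3, 3)
3H = (3, 3).
Finally 4G + 3H:
(1, 1) + (3, 3). λ = (3 - 1)/(3 - 1) ≡ 2/2 mod 7. 2⁻¹ ≡ 4 (mod 7) since 2·4 = 8 ≡ 1, so λ ≡ 1.
  x = λ² - 1 - 3 = 1 - 4 ≡ 4; y = λ·(1 - 4) - 1 ≡ 3. → (4, 3)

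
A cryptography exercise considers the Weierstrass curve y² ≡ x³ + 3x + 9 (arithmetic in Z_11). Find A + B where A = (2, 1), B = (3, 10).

(2, 1) + (3, 10). λ = (10 - 1)/(3 - 2) ≡ 9/1 mod 11. 1⁻¹ ≡ 1 (mod 11), so λ ≡ 9.
  x = λ² - 2 - 3 = 81 - 5 ≡ 10; y = λ·(2 - 10) - 1 ≡ 4. → (10, 4)

(10, 4)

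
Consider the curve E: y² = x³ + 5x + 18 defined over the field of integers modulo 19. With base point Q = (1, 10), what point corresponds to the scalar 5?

Double-and-add on 5 = (101)₂. Start with Q = (1, 10) for the leading 1-bit.
double: tangent at (1, 10): λ = (3·1² + 5)/(2·10) ≡ 8/1. 1⁻¹ ≡ 1 (mod 19), so λ ≡ 8·1 ≡ 8.
  x = λ² - 1 - 1 = 64 - 2 ≡ 5; y = λ·(1 - 5) - 10 ≡ 15. → (5, 15)
double: tangent at (5, 15): λ = (3·5² + 5)/(2·15) ≡ 4/11. 11⁻¹ ≡ 7 (mod 19), so λ ≡ 4·7 ≡ 9.
  x = λ² - 5 - 5 = 81 - 10 ≡ 14; y = λ·(5 - 14) - 15 ≡ 18. → (14, 18)
add Q: (14, 18) + (1, 10). λ = (10 - 18)/(1 - 14) ≡ 11/6 mod 19. 6⁻¹ ≡ 16 (mod 19) since 6·16 = 96 ≡ 1, so λ ≡ 5.
  x = λ² - 14 - 1 = 25 - 15 ≡ 10; y = λ·(14 - 10) - 18 ≡ 2. → (10, 2)

(10, 2)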